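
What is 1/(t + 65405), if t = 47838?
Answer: 1/113243 ≈ 8.8306e-6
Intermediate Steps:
1/(t + 65405) = 1/(47838 + 65405) = 1/113243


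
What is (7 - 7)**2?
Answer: 0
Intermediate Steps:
(7 - 7)**2 = 0**2 = 0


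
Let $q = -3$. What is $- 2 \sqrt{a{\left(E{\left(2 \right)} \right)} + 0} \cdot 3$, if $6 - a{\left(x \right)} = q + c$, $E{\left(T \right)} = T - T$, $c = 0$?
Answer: $-18$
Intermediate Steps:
$E{\left(T \right)} = 0$
$a{\left(x \right)} = 9$ ($a{\left(x \right)} = 6 - \left(-3 + 0\right) = 6 - -3 = 6 + 3 = 9$)
$- 2 \sqrt{a{\left(E{\left(2 \right)} \right)} + 0} \cdot 3 = - 2 \sqrt{9 + 0} \cdot 3 = - 2 \sqrt{9} \cdot 3 = \left(-2\right) 3 \cdot 3 = \left(-6\right) 3 = -18$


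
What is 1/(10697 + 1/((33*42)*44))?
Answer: 60984/652345849 ≈ 9.3484e-5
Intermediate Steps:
1/(10697 + 1/((33*42)*44)) = 1/(10697 + 1/(1386*44)) = 1/(10697 + 1/60984) = 1/(652345849/60984) = 60984/652345849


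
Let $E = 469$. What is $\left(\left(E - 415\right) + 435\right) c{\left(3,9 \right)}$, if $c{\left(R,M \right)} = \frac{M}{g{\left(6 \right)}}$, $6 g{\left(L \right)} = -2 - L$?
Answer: $- \frac{13203}{4} \approx -3300.8$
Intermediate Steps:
$g{\left(L \right)} = - \frac{1}{3} - \frac{L}{6}$ ($g{\left(L \right)} = \frac{-2 - L}{6} = - \frac{1}{3} - \frac{L}{6}$)
$c{\left(R,M \right)} = - \frac{3 M}{4}$ ($c{\left(R,M \right)} = \frac{M}{- \frac{1}{3} - 1} = \frac{M}{- \frac{4}{3}} = M \left(- \frac{3}{4}\right) = - \frac{3 M}{4}$)
$\left(\left(E - 415\right) + 435\right) c{\left(3,9 \right)} = \left(\left(469 - 415\right) + 435\right) \left(\left(- \frac{3}{4}\right) 9\right) = \left(54 + 435\right) \left(- \frac{27}{4}\right) = 489 \left(- \frac{27}{4}\right) = - \frac{13203}{4}$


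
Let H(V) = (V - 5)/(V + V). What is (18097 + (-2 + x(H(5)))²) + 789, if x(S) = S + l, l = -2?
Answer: 18902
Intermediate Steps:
H(V) = (-5 + V)/(2*V) (H(V) = (-5 + V)/((2*V)) = (-5 + V)*(1/(2*V)) = (-5 + V)/(2*V))
x(S) = -2 + S (x(S) = S - 2 = -2 + S)
(18097 + (-2 + x(H(5)))²) + 789 = (18097 + (-2 + (-2 + (½)*(-5 + 5)/5))²) + 789 = (18097 + (-2 + (-2 + (½)*(⅕)*0))²) + 789 = (18097 + (-2 + (-2 + 0))²) + 789 = (18097 + (-2 - 2)²) + 789 = (18097 + (-4)²) + 789 = (18097 + 16) + 789 = 18113 + 789 = 18902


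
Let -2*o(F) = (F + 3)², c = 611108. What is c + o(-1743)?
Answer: -902692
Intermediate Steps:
o(F) = -(3 + F)²/2 (o(F) = -(F + 3)²/2 = -(3 + F)²/2)
c + o(-1743) = 611108 - (3 - 1743)²/2 = 611108 - ½*(-1740)² = 611108 - ½*3027600 = 611108 - 1513800 = -902692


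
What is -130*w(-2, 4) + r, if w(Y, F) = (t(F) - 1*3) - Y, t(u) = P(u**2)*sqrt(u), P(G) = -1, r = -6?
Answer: 384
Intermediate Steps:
t(u) = -sqrt(u)
w(Y, F) = -3 - Y - sqrt(F) (w(Y, F) = (-sqrt(F) - 1*3) - Y = (-sqrt(F) - 3) - Y = (-3 - sqrt(F)) - Y = -3 - Y - sqrt(F))
-130*w(-2, 4) + r = -130*(-3 - 1*(-2) - sqrt(4)) - 6 = -130*(-3 + 2 - 1*2) - 6 = -130*(-3 + 2 - 2) - 6 = -130*(-3) - 6 = 390 - 6 = 384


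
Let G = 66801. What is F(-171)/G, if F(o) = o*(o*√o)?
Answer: 29241*I*√19/22267 ≈ 5.7241*I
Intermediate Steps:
F(o) = o^(5/2) (F(o) = o*o^(3/2) = o^(5/2))
F(-171)/G = (-171)^(5/2)/66801 = (87723*I*√19)*(1/66801) = 29241*I*√19/22267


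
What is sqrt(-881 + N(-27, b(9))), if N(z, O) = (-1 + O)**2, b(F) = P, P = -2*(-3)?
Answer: 2*I*sqrt(214) ≈ 29.257*I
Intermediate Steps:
P = 6
b(F) = 6
sqrt(-881 + N(-27, b(9))) = sqrt(-881 + (-1 + 6)**2) = sqrt(-881 + 5**2) = sqrt(-881 + 25) = sqrt(-856) = 2*I*sqrt(214)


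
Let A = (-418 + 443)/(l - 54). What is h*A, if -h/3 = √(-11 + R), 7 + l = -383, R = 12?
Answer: 25/148 ≈ 0.16892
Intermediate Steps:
l = -390 (l = -7 - 383 = -390)
A = -25/444 (A = (-418 + 443)/(-390 - 54) = 25/(-444) = 25*(-1/444) = -25/444 ≈ -0.056306)
h = -3 (h = -3*√(-11 + 12) = -3*√1 = -3*1 = -3)
h*A = -3*(-25/444) = 25/148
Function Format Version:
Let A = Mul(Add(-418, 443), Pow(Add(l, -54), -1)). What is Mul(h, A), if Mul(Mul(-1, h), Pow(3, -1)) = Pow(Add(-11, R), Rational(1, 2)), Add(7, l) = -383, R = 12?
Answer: Rational(25, 148) ≈ 0.16892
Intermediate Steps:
l = -390 (l = Add(-7, -383) = -390)
A = Rational(-25, 444) (A = Mul(Add(-418, 443), Pow(Add(-390, -54), -1)) = Mul(25, Pow(-444, -1)) = Mul(25, Rational(-1, 444)) = Rational(-25, 444) ≈ -0.056306)
h = -3 (h = Mul(-3, Pow(Add(-11, 12), Rational(1, 2))) = Mul(-3, Pow(1, Rational(1, 2))) = Mul(-3, 1) = -3)
Mul(h, A) = Mul(-3, Rational(-25, 444)) = Rational(25, 148)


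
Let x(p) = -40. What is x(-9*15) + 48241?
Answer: 48201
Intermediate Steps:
x(-9*15) + 48241 = -40 + 48241 = 48201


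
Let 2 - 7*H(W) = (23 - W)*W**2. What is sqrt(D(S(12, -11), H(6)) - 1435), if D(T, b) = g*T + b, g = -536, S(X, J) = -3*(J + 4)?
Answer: I*sqrt(626129)/7 ≈ 113.04*I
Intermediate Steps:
S(X, J) = -12 - 3*J (S(X, J) = -3*(4 + J) = -12 - 3*J)
H(W) = 2/7 - W**2*(23 - W)/7 (H(W) = 2/7 - (23 - W)*W**2/7 = 2/7 - W**2*(23 - W)/7)
D(T, b) = b - 536*T (D(T, b) = -536*T + b = b - 536*T)
sqrt(D(S(12, -11), H(6)) - 1435) = sqrt(((2/7 - 23/7*6**2 + (1/7)*6**3) - 536*(-12 - 3*(-11))) - 1435) = sqrt(((2/7 - 23/7*36 + (1/7)*216) - 536*(-12 + 33)) - 1435) = sqrt(((2/7 - 828/7 + 216/7) - 536*21) - 1435) = sqrt((-610/7 - 11256) - 1435) = sqrt(-79402/7 - 1435) = sqrt(-89447/7) = I*sqrt(626129)/7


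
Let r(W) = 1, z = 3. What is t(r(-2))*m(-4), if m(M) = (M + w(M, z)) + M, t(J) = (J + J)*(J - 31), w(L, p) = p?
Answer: 300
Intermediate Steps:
t(J) = 2*J*(-31 + J) (t(J) = (2*J)*(-31 + J) = 2*J*(-31 + J))
m(M) = 3 + 2*M (m(M) = (M + 3) + M = (3 + M) + M = 3 + 2*M)
t(r(-2))*m(-4) = (2*1*(-31 + 1))*(3 + 2*(-4)) = (2*1*(-30))*(3 - 8) = -60*(-5) = 300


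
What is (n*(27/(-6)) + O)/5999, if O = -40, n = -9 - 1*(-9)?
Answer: -40/5999 ≈ -0.0066678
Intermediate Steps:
n = 0 (n = -9 + 9 = 0)
(n*(27/(-6)) + O)/5999 = (0*(27/(-6)) - 40)/5999 = (0*(27*(-⅙)) - 40)*(1/5999) = (0*(-9/2) - 40)*(1/5999) = (0 - 40)*(1/5999) = -40*1/5999 = -40/5999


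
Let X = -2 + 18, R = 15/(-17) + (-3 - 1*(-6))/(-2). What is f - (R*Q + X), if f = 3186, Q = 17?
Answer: 6421/2 ≈ 3210.5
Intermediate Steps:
R = -81/34 (R = 15*(-1/17) + (-3 + 6)*(-½) = -15/17 + 3*(-½) = -15/17 - 3/2 = -81/34 ≈ -2.3824)
X = 16
f - (R*Q + X) = 3186 - (-81/34*17 + 16) = 3186 - (-81/2 + 16) = 3186 - 1*(-49/2) = 3186 + 49/2 = 6421/2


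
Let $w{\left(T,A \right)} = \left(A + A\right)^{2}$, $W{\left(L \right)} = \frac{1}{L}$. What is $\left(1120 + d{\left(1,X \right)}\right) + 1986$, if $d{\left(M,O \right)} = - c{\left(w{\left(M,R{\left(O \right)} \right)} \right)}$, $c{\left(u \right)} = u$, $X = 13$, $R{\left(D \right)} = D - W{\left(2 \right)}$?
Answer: $2481$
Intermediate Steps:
$R{\left(D \right)} = - \frac{1}{2} + D$ ($R{\left(D \right)} = D - \frac{1}{2} = - \frac{1}{2} + D$)
$w{\left(T,A \right)} = 4 A^{2}$ ($w{\left(T,A \right)} = \left(2 A\right)^{2} = 4 A^{2}$)
$d{\left(M,O \right)} = - 4 \left(- \frac{1}{2} + O\right)^{2}$
$\left(1120 + d{\left(1,X \right)}\right) + 1986 = \left(1120 - \left(-1 + 2 \cdot 13\right)^{2}\right) + 1986 = \left(1120 - \left(-1 + 26\right)^{2}\right) + 1986 = \left(1120 - 25^{2}\right) + 1986 = \left(1120 - 625\right) + 1986 = 495 + 1986 = 2481$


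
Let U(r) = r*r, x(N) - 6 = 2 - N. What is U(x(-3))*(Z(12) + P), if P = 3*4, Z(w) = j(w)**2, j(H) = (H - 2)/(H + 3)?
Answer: 13552/9 ≈ 1505.8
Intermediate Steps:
j(H) = (-2 + H)/(3 + H)
x(N) = 8 - N (x(N) = 6 + (2 - N) = 8 - N)
Z(w) = (-2 + w)**2/(3 + w)**2 (Z(w) = ((-2 + w)/(3 + w))**2 = (-2 + w)**2/(3 + w)**2)
U(r) = r**2
P = 12
U(x(-3))*(Z(12) + P) = (8 - 1*(-3))**2*((-2 + 12)**2/(3 + 12)**2 + 12) = (8 + 3)**2*(10**2/15**2 + 12) = 11**2*(100*(1/225) + 12) = 121*(4/9 + 12) = 121*(112/9) = 13552/9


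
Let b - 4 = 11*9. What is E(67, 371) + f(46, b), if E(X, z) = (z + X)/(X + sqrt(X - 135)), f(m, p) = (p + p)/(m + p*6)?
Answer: 3404081/504308 - 292*I*sqrt(17)/1519 ≈ 6.75 - 0.79259*I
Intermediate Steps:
b = 103 (b = 4 + 11*9 = 4 + 99 = 103)
f(m, p) = 2*p/(m + 6*p) (f(m, p) = (2*p)/(m + 6*p) = 2*p/(m + 6*p))
E(X, z) = (X + z)/(X + sqrt(-135 + X))
E(67, 371) + f(46, b) = (67 + 371)/(67 + sqrt(-135 + 67)) + 2*103/(46 + 6*103) = 438/(67 + sqrt(-68)) + 2*103/(46 + 618) = 438/(67 + 2*I*sqrt(17)) + 2*103/664 = 438/(67 + 2*I*sqrt(17)) + 2*103*(1/664) = 438/(67 + 2*I*sqrt(17)) + 103/332 = 103/332 + 438/(67 + 2*I*sqrt(17))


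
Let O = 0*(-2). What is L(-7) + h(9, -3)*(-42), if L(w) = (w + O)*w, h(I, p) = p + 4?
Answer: 7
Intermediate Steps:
O = 0
h(I, p) = 4 + p
L(w) = w² (L(w) = (w + 0)*w = w*w = w²)
L(-7) + h(9, -3)*(-42) = (-7)² + (4 - 3)*(-42) = 49 + 1*(-42) = 49 - 42 = 7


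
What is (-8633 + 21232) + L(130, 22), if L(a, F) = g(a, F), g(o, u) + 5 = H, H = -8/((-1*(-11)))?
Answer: 138526/11 ≈ 12593.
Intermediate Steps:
H = -8/11 ≈ -0.72727
g(o, u) = -63/11 (g(o, u) = -5 - 8/11 = -63/11)
L(a, F) = -63/11
(-8633 + 21232) + L(130, 22) = (-8633 + 21232) - 63/11 = 12599 - 63/11 = 138526/11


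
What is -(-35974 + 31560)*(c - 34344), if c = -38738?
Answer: -322583948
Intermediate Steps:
-(-35974 + 31560)*(c - 34344) = -(-35974 + 31560)*(-38738 - 34344) = -(-4414)*(-73082) = -1*322583948 = -322583948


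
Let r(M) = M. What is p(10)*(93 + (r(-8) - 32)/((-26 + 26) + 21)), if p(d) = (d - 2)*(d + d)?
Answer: 306080/21 ≈ 14575.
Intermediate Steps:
p(d) = 2*d*(-2 + d) (p(d) = (-2 + d)*(2*d) = 2*d*(-2 + d))
p(10)*(93 + (r(-8) - 32)/((-26 + 26) + 21)) = (2*10*(-2 + 10))*(93 + (-8 - 32)/((-26 + 26) + 21)) = (2*10*8)*(93 - 40/(0 + 21)) = 160*(93 - 40/21) = 160*(1913/21) = 306080/21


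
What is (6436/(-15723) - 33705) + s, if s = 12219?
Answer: -337830814/15723 ≈ -21486.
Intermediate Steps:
(6436/(-15723) - 33705) + s = (6436/(-15723) - 33705) + 12219 = (6436*(-1/15723) - 33705) + 12219 = (-6436/15723 - 33705) + 12219 = -529950151/15723 + 12219 = -337830814/15723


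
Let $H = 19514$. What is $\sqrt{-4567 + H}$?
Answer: $\sqrt{14947} \approx 122.26$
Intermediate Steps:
$\sqrt{-4567 + H} = \sqrt{-4567 + 19514} = \sqrt{14947}$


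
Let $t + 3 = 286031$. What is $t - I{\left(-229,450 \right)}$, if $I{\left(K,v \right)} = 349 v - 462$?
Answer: $129440$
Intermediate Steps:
$t = 286028$ ($t = -3 + 286031 = 286028$)
$I{\left(K,v \right)} = -462 + 349 v$
$t - I{\left(-229,450 \right)} = 286028 - \left(-462 + 349 \cdot 450\right) = 286028 - \left(-462 + 157050\right) = 286028 - 156588 = 129440$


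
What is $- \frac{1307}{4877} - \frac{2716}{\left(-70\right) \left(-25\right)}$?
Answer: $- \frac{1109513}{609625} \approx -1.82$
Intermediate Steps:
$- \frac{1307}{4877} - \frac{2716}{\left(-70\right) \left(-25\right)} = \left(-1307\right) \frac{1}{4877} - \frac{2716}{1750} = - \frac{1307}{4877} - \frac{194}{125} = - \frac{1109513}{609625}$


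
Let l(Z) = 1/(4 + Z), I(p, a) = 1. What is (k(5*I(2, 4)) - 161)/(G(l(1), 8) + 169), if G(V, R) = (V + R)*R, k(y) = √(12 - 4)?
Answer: -35/51 + 10*√2/1173 ≈ -0.67422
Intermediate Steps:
k(y) = 2*√2 (k(y) = √8 = 2*√2)
G(V, R) = R*(R + V) (G(V, R) = (R + V)*R = R*(R + V))
(k(5*I(2, 4)) - 161)/(G(l(1), 8) + 169) = (2*√2 - 161)/(8*(8 + 1/(4 + 1)) + 169) = (-161 + 2*√2)/(8*(8 + 1/5) + 169) = (-161 + 2*√2)/(8*(8 + ⅕) + 169) = (-161 + 2*√2)/(8*(41/5) + 169) = (-161 + 2*√2)/(328/5 + 169) = (-161 + 2*√2)/(1173/5) = (-161 + 2*√2)*(5/1173) = -35/51 + 10*√2/1173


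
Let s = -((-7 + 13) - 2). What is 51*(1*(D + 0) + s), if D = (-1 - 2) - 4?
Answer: -561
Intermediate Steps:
D = -7 (D = -3 - 4 = -7)
s = -4 (s = -(6 - 2) = -1*4 = -4)
51*(1*(D + 0) + s) = 51*(1*(-7 + 0) - 4) = 51*(1*(-7) - 4) = 51*(-7 - 4) = 51*(-11) = -561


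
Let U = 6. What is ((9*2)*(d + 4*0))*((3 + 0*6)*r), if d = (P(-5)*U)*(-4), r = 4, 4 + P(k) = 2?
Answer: 10368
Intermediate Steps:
P(k) = -2 (P(k) = -4 + 2 = -2)
d = 48 (d = -2*6*(-4) = -12*(-4) = 48)
((9*2)*(d + 4*0))*((3 + 0*6)*r) = ((9*2)*(48 + 4*0))*((3 + 0*6)*4) = (18*(48 + 0))*((3 + 0)*4) = (18*48)*(3*4) = 864*12 = 10368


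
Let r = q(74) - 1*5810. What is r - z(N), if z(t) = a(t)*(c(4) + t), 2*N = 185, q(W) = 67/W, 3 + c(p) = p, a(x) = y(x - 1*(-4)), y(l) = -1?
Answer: -211477/37 ≈ -5715.6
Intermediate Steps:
a(x) = -1
c(p) = -3 + p
N = 185/2 (N = (½)*185 = 185/2 ≈ 92.500)
z(t) = -1 - t (z(t) = -((-3 + 4) + t) = -(1 + t) = -1 - t)
r = -429873/74 (r = 67/74 - 1*5810 = 67*(1/74) - 5810 = 67/74 - 5810 = -429873/74 ≈ -5809.1)
r - z(N) = -429873/74 - (-1 - 1*185/2) = -429873/74 - (-1 - 185/2) = -429873/74 - 1*(-187/2) = -429873/74 + 187/2 = -211477/37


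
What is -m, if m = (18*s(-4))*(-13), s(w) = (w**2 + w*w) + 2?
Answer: 7956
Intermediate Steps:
s(w) = 2 + 2*w**2 (s(w) = (w**2 + w**2) + 2 = 2*w**2 + 2 = 2 + 2*w**2)
m = -7956 (m = (18*(2 + 2*(-4)**2))*(-13) = (18*(2 + 2*16))*(-13) = (18*(2 + 32))*(-13) = (18*34)*(-13) = 612*(-13) = -7956)
-m = -1*(-7956) = 7956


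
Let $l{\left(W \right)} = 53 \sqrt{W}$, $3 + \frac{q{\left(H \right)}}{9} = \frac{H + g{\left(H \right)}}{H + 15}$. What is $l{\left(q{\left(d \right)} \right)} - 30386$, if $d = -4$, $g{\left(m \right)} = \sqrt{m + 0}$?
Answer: $-30386 + \frac{159 \sqrt{-407 + 22 i}}{11} \approx -30378.0 + 291.72 i$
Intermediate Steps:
$g{\left(m \right)} = \sqrt{m}$
$q{\left(H \right)} = -27 + \frac{9 \left(H + \sqrt{H}\right)}{15 + H}$ ($q{\left(H \right)} = -27 + 9 \frac{H + \sqrt{H}}{H + 15} = -27 + 9 \frac{H + \sqrt{H}}{15 + H} = -27 + \frac{9 \left(H + \sqrt{H}\right)}{15 + H}$)
$l{\left(q{\left(d \right)} \right)} - 30386 = 53 \sqrt{\frac{9 \left(-45 + \sqrt{-4} - -8\right)}{15 - 4}} - 30386 = 53 \sqrt{\frac{9 \left(-45 + 2 i + 8\right)}{11}} - 30386 = 53 \sqrt{9 \cdot \frac{1}{11} \left(-37 + 2 i\right)} - 30386 = 53 \sqrt{- \frac{333}{11} + \frac{18 i}{11}} - 30386 = -30386 + 53 \sqrt{- \frac{333}{11} + \frac{18 i}{11}}$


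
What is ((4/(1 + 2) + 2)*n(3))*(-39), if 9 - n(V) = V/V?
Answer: -1040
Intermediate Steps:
n(V) = 8 (n(V) = 9 - V/V = 9 - 1*1 = 9 - 1 = 8)
((4/(1 + 2) + 2)*n(3))*(-39) = ((4/(1 + 2) + 2)*8)*(-39) = ((4/3 + 2)*8)*(-39) = ((10/3)*8)*(-39) = (80/3)*(-39) = -1040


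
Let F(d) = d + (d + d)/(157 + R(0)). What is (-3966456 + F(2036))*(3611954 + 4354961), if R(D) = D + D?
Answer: -4958686513517220/157 ≈ -3.1584e+13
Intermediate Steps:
R(D) = 2*D
F(d) = 159*d/157 (F(d) = d + (d + d)/(157 + 2*0) = d + (2*d)/(157 + 0) = d + (2*d)/157 = d + (2*d)*(1/157) = d + 2*d/157 = 159*d/157)
(-3966456 + F(2036))*(3611954 + 4354961) = (-3966456 + (159/157)*2036)*(3611954 + 4354961) = (-3966456 + 323724/157)*7966915 = -622409868/157*7966915 = -4958686513517220/157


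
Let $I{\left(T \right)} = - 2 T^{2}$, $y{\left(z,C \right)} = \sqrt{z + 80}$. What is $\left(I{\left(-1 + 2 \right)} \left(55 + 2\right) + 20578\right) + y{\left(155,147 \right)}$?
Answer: $20464 + \sqrt{235} \approx 20479.0$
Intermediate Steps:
$y{\left(z,C \right)} = \sqrt{80 + z}$
$\left(I{\left(-1 + 2 \right)} \left(55 + 2\right) + 20578\right) + y{\left(155,147 \right)} = \left(- 2 \left(-1 + 2\right)^{2} \left(55 + 2\right) + 20578\right) + \sqrt{80 + 155} = \left(- 2 \cdot 1^{2} \cdot 57 + 20578\right) + \sqrt{235} = \left(\left(-2\right) 1 \cdot 57 + 20578\right) + \sqrt{235} = \left(\left(-2\right) 57 + 20578\right) + \sqrt{235} = \left(-114 + 20578\right) + \sqrt{235} = 20464 + \sqrt{235}$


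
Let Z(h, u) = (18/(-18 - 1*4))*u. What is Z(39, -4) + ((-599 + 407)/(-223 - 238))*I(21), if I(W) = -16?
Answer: -17196/5071 ≈ -3.3910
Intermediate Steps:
Z(h, u) = -9*u/11 (Z(h, u) = (18/(-18 - 4))*u = (18/(-22))*u = (18*(-1/22))*u = -9*u/11)
Z(39, -4) + ((-599 + 407)/(-223 - 238))*I(21) = -9/11*(-4) + ((-599 + 407)/(-223 - 238))*(-16) = 36/11 - 192/(-461)*(-16) = 36/11 - 192*(-1/461)*(-16) = 36/11 + (192/461)*(-16) = 36/11 - 3072/461 = -17196/5071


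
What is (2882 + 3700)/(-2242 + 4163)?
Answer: 6582/1921 ≈ 3.4263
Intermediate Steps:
(2882 + 3700)/(-2242 + 4163) = 6582/1921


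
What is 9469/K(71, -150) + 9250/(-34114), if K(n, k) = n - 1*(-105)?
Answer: 4343209/81136 ≈ 53.530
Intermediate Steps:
K(n, k) = 105 + n (K(n, k) = n + 105 = 105 + n)
9469/K(71, -150) + 9250/(-34114) = 9469/(105 + 71) + 9250/(-34114) = 9469/176 + 9250*(-1/34114) = 9469*(1/176) - 125/461 = 9469/176 - 125/461 = 4343209/81136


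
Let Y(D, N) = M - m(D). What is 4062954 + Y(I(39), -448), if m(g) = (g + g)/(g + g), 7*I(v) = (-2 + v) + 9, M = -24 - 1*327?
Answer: 4062602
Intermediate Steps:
M = -351 (M = -24 - 327 = -351)
I(v) = 1 + v/7 (I(v) = ((-2 + v) + 9)/7 = (7 + v)/7 = 1 + v/7)
m(g) = 1 (m(g) = (2*g)/((2*g)) = (2*g)*(1/(2*g)) = 1)
Y(D, N) = -352 (Y(D, N) = -351 - 1*1 = -351 - 1 = -352)
4062954 + Y(I(39), -448) = 4062954 - 352 = 4062602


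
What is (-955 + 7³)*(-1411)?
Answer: 863532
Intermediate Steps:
(-955 + 7³)*(-1411) = (-955 + 343)*(-1411) = -612*(-1411) = 863532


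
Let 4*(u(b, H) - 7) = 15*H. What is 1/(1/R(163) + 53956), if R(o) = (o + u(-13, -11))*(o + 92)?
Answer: 131325/7085771704 ≈ 1.8534e-5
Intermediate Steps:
u(b, H) = 7 + 15*H/4 (u(b, H) = 7 + (15*H)/4 = 7 + 15*H/4)
R(o) = (92 + o)*(-137/4 + o) (R(o) = (o + (7 + (15/4)*(-11)))*(o + 92) = (o + (7 - 165/4))*(92 + o) = (o - 137/4)*(92 + o) = (-137/4 + o)*(92 + o) = (92 + o)*(-137/4 + o))
1/(1/R(163) + 53956) = 1/(1/(-3151 + 163**2 + (231/4)*163) + 53956) = 1/(1/(-3151 + 26569 + 37653/4) + 53956) = 1/(1/(131325/4) + 53956) = 1/(4/131325 + 53956) = 1/(7085771704/131325) = 131325/7085771704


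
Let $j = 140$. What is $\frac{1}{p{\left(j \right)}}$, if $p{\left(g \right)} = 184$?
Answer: $\frac{1}{184} \approx 0.0054348$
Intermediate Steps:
$\frac{1}{p{\left(j \right)}} = \frac{1}{184}$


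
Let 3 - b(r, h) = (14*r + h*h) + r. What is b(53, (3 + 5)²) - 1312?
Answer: -6200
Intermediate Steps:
b(r, h) = 3 - h² - 15*r (b(r, h) = 3 - ((14*r + h*h) + r) = 3 - ((14*r + h²) + r) = 3 - ((h² + 14*r) + r) = 3 - (h² + 15*r) = 3 + (-h² - 15*r) = 3 - h² - 15*r)
b(53, (3 + 5)²) - 1312 = (3 - ((3 + 5)²)² - 15*53) - 1312 = (3 - (8²)² - 795) - 1312 = (3 - 1*64² - 795) - 1312 = (3 - 1*4096 - 795) - 1312 = (3 - 4096 - 795) - 1312 = -4888 - 1312 = -6200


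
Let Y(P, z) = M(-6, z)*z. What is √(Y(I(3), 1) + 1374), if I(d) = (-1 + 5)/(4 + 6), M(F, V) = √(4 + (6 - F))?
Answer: √1378 ≈ 37.121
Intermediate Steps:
M(F, V) = √(10 - F)
I(d) = ⅖ (I(d) = 4/10 = 4*(⅒) = ⅖)
Y(P, z) = 4*z (Y(P, z) = √(10 - 1*(-6))*z = √(10 + 6)*z = √16*z = 4*z)
√(Y(I(3), 1) + 1374) = √(4*1 + 1374) = √(4 + 1374) = √1378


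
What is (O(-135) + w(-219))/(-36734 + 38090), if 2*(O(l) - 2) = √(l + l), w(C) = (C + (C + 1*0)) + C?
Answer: -655/1356 + I*√30/904 ≈ -0.48304 + 0.0060589*I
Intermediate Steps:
w(C) = 3*C (w(C) = (C + (C + 0)) + C = (C + C) + C = 2*C + C = 3*C)
O(l) = 2 + √2*√l/2 (O(l) = 2 + √(l + l)/2 = 2 + √(2*l)/2 = 2 + (√2*√l)/2 = 2 + √2*√l/2)
(O(-135) + w(-219))/(-36734 + 38090) = ((2 + √2*√(-135)/2) + 3*(-219))/(-36734 + 38090) = ((2 + √2*(3*I*√15)/2) - 657)/1356 = ((2 + 3*I*√30/2) - 657)*(1/1356) = (-655 + 3*I*√30/2)*(1/1356) = -655/1356 + I*√30/904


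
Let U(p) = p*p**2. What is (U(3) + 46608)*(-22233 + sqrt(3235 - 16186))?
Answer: -1036835955 + 139905*I*sqrt(1439) ≈ -1.0368e+9 + 5.3072e+6*I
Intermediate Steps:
U(p) = p**3
(U(3) + 46608)*(-22233 + sqrt(3235 - 16186)) = (3**3 + 46608)*(-22233 + sqrt(3235 - 16186)) = (27 + 46608)*(-22233 + sqrt(-12951)) = 46635*(-22233 + 3*I*sqrt(1439)) = -1036835955 + 139905*I*sqrt(1439)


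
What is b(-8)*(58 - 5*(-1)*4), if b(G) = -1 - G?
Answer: 546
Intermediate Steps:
b(-8)*(58 - 5*(-1)*4) = (-1 - 1*(-8))*(58 - 5*(-1)*4) = (-1 + 8)*(58 + 5*4) = 7*(58 + 20) = 7*78 = 546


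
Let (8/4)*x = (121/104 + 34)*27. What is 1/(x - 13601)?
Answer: -208/2730269 ≈ -7.6183e-5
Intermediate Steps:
x = 98739/208 (x = ((121/104 + 34)*27)/2 = ((3657/104)*27)/2 = (1/2)*(98739/104) = 98739/208 ≈ 474.71)
1/(x - 13601) = 1/(98739/208 - 13601) = 1/(-2730269/208) = -208/2730269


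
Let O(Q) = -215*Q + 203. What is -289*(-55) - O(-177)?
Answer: -22363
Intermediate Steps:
O(Q) = 203 - 215*Q
-289*(-55) - O(-177) = -289*(-55) - (203 - 215*(-177)) = 15895 - (203 + 38055) = 15895 - 1*38258 = 15895 - 38258 = -22363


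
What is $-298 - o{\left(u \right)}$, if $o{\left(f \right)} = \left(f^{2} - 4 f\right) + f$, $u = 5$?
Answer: $-308$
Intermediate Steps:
$o{\left(f \right)} = f^{2} - 3 f$
$-298 - o{\left(u \right)} = -298 - 5 \left(-3 + 5\right) = -298 - 5 \cdot 2 = -298 - 10 = -308$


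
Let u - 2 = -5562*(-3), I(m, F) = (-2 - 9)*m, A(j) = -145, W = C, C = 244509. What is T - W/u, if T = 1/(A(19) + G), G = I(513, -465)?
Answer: -2374555/162064 ≈ -14.652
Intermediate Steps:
W = 244509
I(m, F) = -11*m
G = -5643 (G = -11*513 = -5643)
u = 16688 (u = 2 - 5562*(-3) = 2 + 16686 = 16688)
T = -1/5788 (T = 1/(-145 - 5643) = 1/(-5788) = -1/5788 ≈ -0.00017277)
T - W/u = -1/5788 - 244509/16688 = -1/5788 - 1*1641/112 = -1/5788 - 1641/112 = -2374555/162064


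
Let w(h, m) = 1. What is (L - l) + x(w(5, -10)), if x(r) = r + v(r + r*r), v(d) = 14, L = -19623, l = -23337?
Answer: 3729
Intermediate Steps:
x(r) = 14 + r (x(r) = r + 14 = 14 + r)
(L - l) + x(w(5, -10)) = (-19623 - 1*(-23337)) + (14 + 1) = (-19623 + 23337) + 15 = 3714 + 15 = 3729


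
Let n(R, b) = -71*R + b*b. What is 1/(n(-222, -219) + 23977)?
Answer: 1/87700 ≈ 1.1403e-5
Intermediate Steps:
n(R, b) = b² - 71*R (n(R, b) = -71*R + b² = b² - 71*R)
1/(n(-222, -219) + 23977) = 1/(((-219)² - 71*(-222)) + 23977) = 1/((47961 + 15762) + 23977) = 1/(63723 + 23977) = 1/87700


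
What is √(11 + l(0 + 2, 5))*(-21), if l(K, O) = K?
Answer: -21*√13 ≈ -75.717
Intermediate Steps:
√(11 + l(0 + 2, 5))*(-21) = √(11 + (0 + 2))*(-21) = √(11 + 2)*(-21) = √13*(-21) = -21*√13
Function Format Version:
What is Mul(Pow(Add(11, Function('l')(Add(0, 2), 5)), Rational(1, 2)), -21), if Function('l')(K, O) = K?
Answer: Mul(-21, Pow(13, Rational(1, 2))) ≈ -75.717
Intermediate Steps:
Mul(Pow(Add(11, Function('l')(Add(0, 2), 5)), Rational(1, 2)), -21) = Mul(Pow(Add(11, Add(0, 2)), Rational(1, 2)), -21) = Mul(Pow(Add(11, 2), Rational(1, 2)), -21) = Mul(Pow(13, Rational(1, 2)), -21) = Mul(-21, Pow(13, Rational(1, 2)))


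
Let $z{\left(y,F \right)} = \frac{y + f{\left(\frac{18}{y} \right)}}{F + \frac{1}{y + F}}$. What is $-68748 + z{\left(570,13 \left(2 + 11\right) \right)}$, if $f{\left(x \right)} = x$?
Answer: $- \frac{815637126453}{11864740} \approx -68745.0$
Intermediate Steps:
$z{\left(y,F \right)} = \frac{y + \frac{18}{y}}{F + \frac{1}{F + y}}$ ($z{\left(y,F \right)} = \frac{y + \frac{18}{y}}{F + \frac{1}{y + F}} = \frac{y + \frac{18}{y}}{F + \frac{1}{F + y}}$)
$-68748 + z{\left(570,13 \left(2 + 11\right) \right)} = -68748 + \frac{18 \cdot 13 \left(2 + 11\right) + 570 \left(18 + 570^{2} + 13 \left(2 + 11\right) 570\right)}{570 \left(1 + \left(13 \left(2 + 11\right)\right)^{2} + 13 \left(2 + 11\right) 570\right)} = -68748 + \frac{18 \cdot 13 \cdot 13 + 570 \left(18 + 324900 + 13 \cdot 13 \cdot 570\right)}{570 \left(1 + \left(13 \cdot 13\right)^{2} + 13 \cdot 13 \cdot 570\right)} = -68748 + \frac{18 \cdot 169 + 570 \left(18 + 324900 + 169 \cdot 570\right)}{570 \left(1 + 169^{2} + 169 \cdot 570\right)} = -68748 + \frac{3042 + 570 \left(18 + 324900 + 96330\right)}{570 \left(1 + 28561 + 96330\right)} = -68748 + \frac{3042 + 570 \cdot 421248}{570 \cdot 124892} = -68748 + \frac{1}{570} \cdot \frac{1}{124892} \left(3042 + 240111360\right) = -68748 + \frac{1}{570} \cdot \frac{1}{124892} \cdot 240114402 = -68748 + \frac{40019067}{11864740} = - \frac{815637126453}{11864740}$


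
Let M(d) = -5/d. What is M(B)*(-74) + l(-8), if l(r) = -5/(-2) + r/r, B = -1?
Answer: -733/2 ≈ -366.50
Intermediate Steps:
l(r) = 7/2 (l(r) = -5*(-1/2) + 1 = 5/2 + 1 = 7/2)
M(B)*(-74) + l(-8) = -5/(-1)*(-74) + 7/2 = -5*(-1)*(-74) + 7/2 = 5*(-74) + 7/2 = -370 + 7/2 = -733/2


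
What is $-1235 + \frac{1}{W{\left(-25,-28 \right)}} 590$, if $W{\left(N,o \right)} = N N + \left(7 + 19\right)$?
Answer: $- \frac{803395}{651} \approx -1234.1$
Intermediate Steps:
$W{\left(N,o \right)} = 26 + N^{2}$ ($W{\left(N,o \right)} = N^{2} + 26 = 26 + N^{2}$)
$-1235 + \frac{1}{W{\left(-25,-28 \right)}} 590 = -1235 + \frac{1}{26 + \left(-25\right)^{2}} \cdot 590 = -1235 + \frac{1}{26 + 625} \cdot 590 = -1235 + \frac{1}{651} \cdot 590 = -1235 + \frac{590}{651} = - \frac{803395}{651}$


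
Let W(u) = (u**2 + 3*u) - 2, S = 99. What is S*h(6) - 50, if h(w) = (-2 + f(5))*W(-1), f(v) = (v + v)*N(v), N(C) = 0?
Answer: 742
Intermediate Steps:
W(u) = -2 + u**2 + 3*u
f(v) = 0 (f(v) = (v + v)*0 = (2*v)*0 = 0)
h(w) = 8 (h(w) = (-2 + 0)*(-2 + (-1)**2 + 3*(-1)) = -2*(-2 + 1 - 3) = -2*(-4) = 8)
S*h(6) - 50 = 99*8 - 50 = 792 - 50 = 742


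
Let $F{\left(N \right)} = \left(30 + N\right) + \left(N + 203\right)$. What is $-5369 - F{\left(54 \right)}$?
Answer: $-5710$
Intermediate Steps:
$F{\left(N \right)} = 233 + 2 N$ ($F{\left(N \right)} = \left(30 + N\right) + \left(203 + N\right) = 233 + 2 N$)
$-5369 - F{\left(54 \right)} = -5369 - \left(233 + 2 \cdot 54\right) = -5369 - \left(233 + 108\right) = -5369 - 341 = -5710$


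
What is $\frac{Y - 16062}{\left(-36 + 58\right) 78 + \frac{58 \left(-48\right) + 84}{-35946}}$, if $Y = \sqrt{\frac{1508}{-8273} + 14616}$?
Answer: $- \frac{5345969}{571167} + \frac{1997 \sqrt{250085882045}}{14175793773} \approx -9.2893$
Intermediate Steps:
$Y = \frac{2 \sqrt{250085882045}}{8273}$ ($Y = \sqrt{1508 \left(- \frac{1}{8273}\right) + 14616} = \sqrt{- \frac{1508}{8273} + 14616} = \sqrt{\frac{120916660}{8273}} = \frac{2 \sqrt{250085882045}}{8273} \approx 120.9$)
$\frac{Y - 16062}{\left(-36 + 58\right) 78 + \frac{58 \left(-48\right) + 84}{-35946}} = \frac{\frac{2 \sqrt{250085882045}}{8273} - 16062}{\left(-36 + 58\right) 78 + \frac{58 \left(-48\right) + 84}{-35946}} = \frac{-16062 + \frac{2 \sqrt{250085882045}}{8273}}{22 \cdot 78 + \left(-2784 + 84\right) \left(- \frac{1}{35946}\right)} = \frac{-16062 + \frac{2 \sqrt{250085882045}}{8273}}{1716 - - \frac{150}{1997}} = \frac{-16062 + \frac{2 \sqrt{250085882045}}{8273}}{1716 + \frac{150}{1997}} = \frac{-16062 + \frac{2 \sqrt{250085882045}}{8273}}{\frac{3427002}{1997}} = \left(-16062 + \frac{2 \sqrt{250085882045}}{8273}\right) \frac{1997}{3427002} = - \frac{5345969}{571167} + \frac{1997 \sqrt{250085882045}}{14175793773}$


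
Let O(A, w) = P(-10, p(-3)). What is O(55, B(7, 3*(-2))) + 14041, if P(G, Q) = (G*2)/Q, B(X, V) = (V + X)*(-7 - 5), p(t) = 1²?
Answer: 14021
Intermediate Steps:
p(t) = 1
B(X, V) = -12*V - 12*X (B(X, V) = (V + X)*(-12) = -12*V - 12*X)
P(G, Q) = 2*G/Q (P(G, Q) = (2*G)/Q = 2*G/Q)
O(A, w) = -20 (O(A, w) = 2*(-10)/1 = 2*(-10)*1 = -20)
O(55, B(7, 3*(-2))) + 14041 = -20 + 14041 = 14021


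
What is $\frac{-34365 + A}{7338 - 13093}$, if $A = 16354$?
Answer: $\frac{18011}{5755} \approx 3.1296$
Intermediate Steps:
$\frac{-34365 + A}{7338 - 13093} = \frac{-34365 + 16354}{7338 - 13093} = - \frac{18011}{-5755} = \left(-18011\right) \left(- \frac{1}{5755}\right) = \frac{18011}{5755}$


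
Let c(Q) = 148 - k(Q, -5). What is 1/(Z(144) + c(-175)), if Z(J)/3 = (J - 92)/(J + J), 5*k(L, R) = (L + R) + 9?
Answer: 120/21929 ≈ 0.0054722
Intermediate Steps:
k(L, R) = 9/5 + L/5 + R/5 (k(L, R) = ((L + R) + 9)/5 = (9 + L + R)/5 = 9/5 + L/5 + R/5)
Z(J) = 3*(-92 + J)/(2*J) (Z(J) = 3*((J - 92)/(J + J)) = 3*((-92 + J)/((2*J))) = 3*((-92 + J)*(1/(2*J))) = 3*((-92 + J)/(2*J)) = 3*(-92 + J)/(2*J))
c(Q) = 736/5 - Q/5 (c(Q) = 148 - (9/5 + Q/5 + (1/5)*(-5)) = 148 - (9/5 + Q/5 - 1) = 148 - (4/5 + Q/5) = 148 + (-4/5 - Q/5) = 736/5 - Q/5)
1/(Z(144) + c(-175)) = 1/((3/2 - 138/144) + (736/5 - 1/5*(-175))) = 1/((3/2 - 138*1/144) + (736/5 + 35)) = 1/((3/2 - 23/24) + 911/5) = 1/(13/24 + 911/5) = 1/(21929/120) = 120/21929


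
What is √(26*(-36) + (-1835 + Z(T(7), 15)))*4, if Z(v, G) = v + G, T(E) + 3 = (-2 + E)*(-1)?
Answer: 8*I*√691 ≈ 210.29*I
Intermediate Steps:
T(E) = -1 - E (T(E) = -3 + (-2 + E)*(-1) = -3 + (2 - E) = -1 - E)
Z(v, G) = G + v
√(26*(-36) + (-1835 + Z(T(7), 15)))*4 = √(26*(-36) + (-1835 + (15 + (-1 - 1*7))))*4 = √(-936 + (-1835 + (15 + (-1 - 7))))*4 = √(-936 + (-1835 + (15 - 8)))*4 = √(-936 + (-1835 + 7))*4 = √(-936 - 1828)*4 = √(-2764)*4 = (2*I*√691)*4 = 8*I*√691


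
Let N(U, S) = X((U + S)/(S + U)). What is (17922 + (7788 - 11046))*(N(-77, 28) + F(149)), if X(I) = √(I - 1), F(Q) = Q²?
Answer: 325555464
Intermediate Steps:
X(I) = √(-1 + I)
N(U, S) = 0 (N(U, S) = √(-1 + (U + S)/(S + U)) = √(-1 + (S + U)/(S + U)) = √(-1 + 1) = √0 = 0)
(17922 + (7788 - 11046))*(N(-77, 28) + F(149)) = (17922 + (7788 - 11046))*(0 + 149²) = (17922 - 3258)*(0 + 22201) = 14664*22201 = 325555464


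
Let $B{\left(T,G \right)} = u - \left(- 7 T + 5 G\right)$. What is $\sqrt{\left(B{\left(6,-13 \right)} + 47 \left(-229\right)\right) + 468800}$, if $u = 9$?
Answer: $\sqrt{458153} \approx 676.87$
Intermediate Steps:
$B{\left(T,G \right)} = 9 - 5 G + 7 T$ ($B{\left(T,G \right)} = 9 - \left(- 7 T + 5 G\right) = 9 - 5 G + 7 T$)
$\sqrt{\left(B{\left(6,-13 \right)} + 47 \left(-229\right)\right) + 468800} = \sqrt{\left(\left(9 - -65 + 7 \cdot 6\right) + 47 \left(-229\right)\right) + 468800} = \sqrt{\left(\left(9 + 65 + 42\right) - 10763\right) + 468800} = \sqrt{\left(116 - 10763\right) + 468800} = \sqrt{-10647 + 468800} = \sqrt{458153}$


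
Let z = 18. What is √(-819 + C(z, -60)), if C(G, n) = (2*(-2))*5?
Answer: I*√839 ≈ 28.965*I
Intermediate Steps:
C(G, n) = -20 (C(G, n) = -4*5 = -20)
√(-819 + C(z, -60)) = √(-819 - 20) = √(-839) = I*√839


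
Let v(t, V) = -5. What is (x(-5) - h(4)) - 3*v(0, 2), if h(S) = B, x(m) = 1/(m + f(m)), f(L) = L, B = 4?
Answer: 109/10 ≈ 10.900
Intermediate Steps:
x(m) = 1/(2*m) (x(m) = 1/(m + m) = 1/(2*m))
h(S) = 4
(x(-5) - h(4)) - 3*v(0, 2) = ((½)/(-5) - 1*4) - 3*(-5) = ((½)*(-⅕) - 4) + 15 = (-⅒ - 4) + 15 = -41/10 + 15 = 109/10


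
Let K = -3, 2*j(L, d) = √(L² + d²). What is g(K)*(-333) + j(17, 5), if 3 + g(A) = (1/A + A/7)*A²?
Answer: 22977/7 + √314/2 ≈ 3291.3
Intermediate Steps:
j(L, d) = √(L² + d²)/2
g(A) = -3 + A²*(1/A + A/7) (g(A) = -3 + (1/A + A/7)*A² = -3 + A²*(1/A + A/7))
g(K)*(-333) + j(17, 5) = (-3 - 3 + (⅐)*(-3)³)*(-333) + √(17² + 5²)/2 = (-3 - 3 + (⅐)*(-27))*(-333) + √(289 + 25)/2 = (-3 - 3 - 27/7)*(-333) + √314/2 = -69/7*(-333) + √314/2 = 22977/7 + √314/2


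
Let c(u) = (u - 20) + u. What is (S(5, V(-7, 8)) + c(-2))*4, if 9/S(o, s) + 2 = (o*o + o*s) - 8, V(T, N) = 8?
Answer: -5244/55 ≈ -95.345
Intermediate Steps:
c(u) = -20 + 2*u (c(u) = (-20 + u) + u = -20 + 2*u)
S(o, s) = 9/(-10 + o² + o*s) (S(o, s) = 9/(-2 + ((o*o + o*s) - 8)) = 9/(-2 + ((o² + o*s) - 8)) = 9/(-2 + (-8 + o² + o*s)) = 9/(-10 + o² + o*s))
(S(5, V(-7, 8)) + c(-2))*4 = (9/(-10 + 5² + 5*8) + (-20 + 2*(-2)))*4 = (9/(-10 + 25 + 40) + (-20 - 4))*4 = (9/55 - 24)*4 = -1311/55*4 = -5244/55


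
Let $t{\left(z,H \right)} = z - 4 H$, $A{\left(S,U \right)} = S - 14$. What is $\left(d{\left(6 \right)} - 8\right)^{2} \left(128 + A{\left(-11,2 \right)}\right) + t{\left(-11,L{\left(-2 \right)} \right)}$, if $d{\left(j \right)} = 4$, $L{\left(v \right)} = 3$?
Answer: $1625$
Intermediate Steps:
$A{\left(S,U \right)} = -14 + S$ ($A{\left(S,U \right)} = S - 14 = -14 + S$)
$\left(d{\left(6 \right)} - 8\right)^{2} \left(128 + A{\left(-11,2 \right)}\right) + t{\left(-11,L{\left(-2 \right)} \right)} = \left(4 - 8\right)^{2} \left(128 - 25\right) - 23 = \left(-4\right)^{2} \left(128 - 25\right) - 23 = 16 \cdot 103 - 23 = 1648 - 23 = 1625$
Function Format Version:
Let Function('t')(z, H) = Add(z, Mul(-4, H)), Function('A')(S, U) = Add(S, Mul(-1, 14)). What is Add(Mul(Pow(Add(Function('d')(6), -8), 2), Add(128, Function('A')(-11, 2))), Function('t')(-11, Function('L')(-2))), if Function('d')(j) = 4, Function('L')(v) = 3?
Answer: 1625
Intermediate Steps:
Function('A')(S, U) = Add(-14, S) (Function('A')(S, U) = Add(S, -14) = Add(-14, S))
Add(Mul(Pow(Add(Function('d')(6), -8), 2), Add(128, Function('A')(-11, 2))), Function('t')(-11, Function('L')(-2))) = Add(Mul(Pow(Add(4, -8), 2), Add(128, Add(-14, -11))), Add(-11, Mul(-4, 3))) = Add(Mul(Pow(-4, 2), Add(128, -25)), Add(-11, -12)) = Add(Mul(16, 103), -23) = Add(1648, -23) = 1625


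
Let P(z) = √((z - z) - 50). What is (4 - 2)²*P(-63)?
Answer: 20*I*√2 ≈ 28.284*I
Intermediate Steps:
P(z) = 5*I*√2 (P(z) = √(0 - 50) = √(-50) = 5*I*√2)
(4 - 2)²*P(-63) = (4 - 2)²*(5*I*√2) = 2²*(5*I*√2) = 4*(5*I*√2) = 20*I*√2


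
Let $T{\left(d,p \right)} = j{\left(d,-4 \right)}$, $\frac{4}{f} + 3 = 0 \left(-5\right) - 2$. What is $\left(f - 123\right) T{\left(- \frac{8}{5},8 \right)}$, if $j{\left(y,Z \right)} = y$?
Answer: $\frac{4952}{25} \approx 198.08$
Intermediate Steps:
$f = - \frac{4}{5}$ ($f = \frac{4}{-3 + \left(0 \left(-5\right) - 2\right)} = \frac{4}{-3 + \left(0 - 2\right)} = \frac{4}{-3 - 2} = \frac{4}{-5} = 4 \left(- \frac{1}{5}\right) = - \frac{4}{5} \approx -0.8$)
$T{\left(d,p \right)} = d$
$\left(f - 123\right) T{\left(- \frac{8}{5},8 \right)} = \left(- \frac{4}{5} - 123\right) \left(- \frac{8}{5}\right) = - \frac{619 \left(\left(-8\right) \frac{1}{5}\right)}{5} = \left(- \frac{619}{5}\right) \left(- \frac{8}{5}\right) = \frac{4952}{25}$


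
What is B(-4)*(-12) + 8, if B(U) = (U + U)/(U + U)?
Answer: -4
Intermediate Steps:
B(U) = 1 (B(U) = (2*U)/((2*U)) = (2*U)*(1/(2*U)) = 1)
B(-4)*(-12) + 8 = 1*(-12) + 8 = -12 + 8 = -4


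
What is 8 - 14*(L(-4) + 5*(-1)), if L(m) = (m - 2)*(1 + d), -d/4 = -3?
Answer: 1170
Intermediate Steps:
d = 12 (d = -4*(-3) = 12)
L(m) = -26 + 13*m (L(m) = (m - 2)*(1 + 12) = (-2 + m)*13 = -26 + 13*m)
8 - 14*(L(-4) + 5*(-1)) = 8 - 14*((-26 + 13*(-4)) + 5*(-1)) = 8 - 14*((-26 - 52) - 5) = 8 - 14*(-78 - 5) = 8 - 14*(-83) = 8 + 1162 = 1170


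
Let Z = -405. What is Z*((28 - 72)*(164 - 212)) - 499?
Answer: -855859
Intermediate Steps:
Z*((28 - 72)*(164 - 212)) - 499 = -405*(28 - 72)*(164 - 212) - 499 = -(-17820)*(-48) - 499 = -405*2112 - 499 = -855360 - 499 = -855859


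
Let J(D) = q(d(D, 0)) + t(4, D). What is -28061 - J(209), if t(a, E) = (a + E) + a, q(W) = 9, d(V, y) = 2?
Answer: -28287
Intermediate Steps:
t(a, E) = E + 2*a (t(a, E) = (E + a) + a = E + 2*a)
J(D) = 17 + D (J(D) = 9 + (D + 2*4) = 9 + (D + 8) = 9 + (8 + D) = 17 + D)
-28061 - J(209) = -28061 - (17 + 209) = -28061 - 1*226 = -28061 - 226 = -28287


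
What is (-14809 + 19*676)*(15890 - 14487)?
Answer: -2756895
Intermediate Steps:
(-14809 + 19*676)*(15890 - 14487) = (-14809 + 12844)*1403 = -1965*1403 = -2756895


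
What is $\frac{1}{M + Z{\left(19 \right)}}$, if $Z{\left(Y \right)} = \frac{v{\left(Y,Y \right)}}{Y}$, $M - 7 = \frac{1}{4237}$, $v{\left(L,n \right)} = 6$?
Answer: $\frac{4237}{30998} \approx 0.13669$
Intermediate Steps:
$M = \frac{29660}{4237}$ ($M = 7 + \frac{1}{4237} = \frac{29660}{4237} \approx 7.0002$)
$Z{\left(Y \right)} = \frac{6}{Y}$
$\frac{1}{M + Z{\left(19 \right)}} = \frac{1}{\frac{29660}{4237} + \frac{6}{19}} = \frac{1}{\frac{30998}{4237}} = \frac{4237}{30998}$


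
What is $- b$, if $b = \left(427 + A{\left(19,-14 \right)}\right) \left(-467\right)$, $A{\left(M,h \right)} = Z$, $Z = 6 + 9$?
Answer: $206414$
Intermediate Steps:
$Z = 15$
$A{\left(M,h \right)} = 15$
$b = -206414$ ($b = \left(427 + 15\right) \left(-467\right) = 442 \left(-467\right) = -206414$)
$- b = \left(-1\right) \left(-206414\right) = 206414$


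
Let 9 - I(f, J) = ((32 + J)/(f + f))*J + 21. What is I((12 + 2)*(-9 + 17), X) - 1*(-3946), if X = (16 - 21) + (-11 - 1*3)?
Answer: 881463/224 ≈ 3935.1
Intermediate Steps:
X = -19 (X = -5 + (-11 - 3) = -5 - 14 = -19)
I(f, J) = -12 - J*(32 + J)/(2*f) (I(f, J) = 9 - (((32 + J)/(f + f))*J + 21) = 9 - (((32 + J)/((2*f)))*J + 21) = 9 - (((32 + J)*(1/(2*f)))*J + 21) = 9 - (((32 + J)/(2*f))*J + 21) = 9 - (J*(32 + J)/(2*f) + 21) = 9 - (21 + J*(32 + J)/(2*f)) = 9 + (-21 - J*(32 + J)/(2*f)) = -12 - J*(32 + J)/(2*f))
I((12 + 2)*(-9 + 17), X) - 1*(-3946) = (-1*(-19)**2 - 32*(-19) - 24*(12 + 2)*(-9 + 17))/(2*(((12 + 2)*(-9 + 17)))) - 1*(-3946) = (-1*361 + 608 - 336*8)/(2*((14*8))) + 3946 = (1/2)*(-361 + 608 - 24*112)/112 + 3946 = (1/2)*(1/112)*(-361 + 608 - 2688) + 3946 = (1/2)*(1/112)*(-2441) + 3946 = -2441/224 + 3946 = 881463/224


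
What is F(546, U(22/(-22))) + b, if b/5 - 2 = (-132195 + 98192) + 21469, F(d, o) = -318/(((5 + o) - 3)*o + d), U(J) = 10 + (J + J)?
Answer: -19612739/313 ≈ -62661.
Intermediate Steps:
U(J) = 10 + 2*J
F(d, o) = -318/(d + o*(2 + o)) (F(d, o) = -318/((2 + o)*o + d) = -318/(o*(2 + o) + d) = -318/(d + o*(2 + o)))
b = -62660 (b = 10 + 5*((-132195 + 98192) + 21469) = 10 + 5*(-34003 + 21469) = 10 + 5*(-12534) = 10 - 62670 = -62660)
F(546, U(22/(-22))) + b = -318/(546 + (10 + 2*(22/(-22)))² + 2*(10 + 2*(22/(-22)))) - 62660 = -318/(546 + (10 + 2*(22*(-1/22)))² + 2*(10 + 2*(22*(-1/22)))) - 62660 = -318/(546 + (10 + 2*(-1))² + 2*(10 + 2*(-1))) - 62660 = -318/(546 + (10 - 2)² + 2*(10 - 2)) - 62660 = -318/(546 + 8² + 2*8) - 62660 = -318/(546 + 64 + 16) - 62660 = -318/626 - 62660 = -318*1/626 - 62660 = -159/313 - 62660 = -19612739/313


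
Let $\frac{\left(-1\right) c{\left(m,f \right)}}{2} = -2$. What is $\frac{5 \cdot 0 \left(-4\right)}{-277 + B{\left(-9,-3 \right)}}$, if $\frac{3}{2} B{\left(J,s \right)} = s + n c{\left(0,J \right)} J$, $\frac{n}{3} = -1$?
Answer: $0$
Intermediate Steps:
$n = -3$ ($n = 3 \left(-1\right) = -3$)
$c{\left(m,f \right)} = 4$ ($c{\left(m,f \right)} = \left(-2\right) \left(-2\right) = 4$)
$B{\left(J,s \right)} = - 8 J + \frac{2 s}{3}$ ($B{\left(J,s \right)} = \frac{2 \left(s + \left(-3\right) 4 J\right)}{3} = \frac{2 \left(s - 12 J\right)}{3} = - 8 J + \frac{2 s}{3}$)
$\frac{5 \cdot 0 \left(-4\right)}{-277 + B{\left(-9,-3 \right)}} = \frac{5 \cdot 0 \left(-4\right)}{-277 + \left(\left(-8\right) \left(-9\right) + \frac{2}{3} \left(-3\right)\right)} = \frac{0 \left(-4\right)}{-277 + \left(72 - 2\right)} = \frac{0}{-277 + 70} = \frac{0}{-207} = 0 \left(- \frac{1}{207}\right) = 0$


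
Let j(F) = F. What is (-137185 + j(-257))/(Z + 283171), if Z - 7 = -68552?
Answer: -22907/35771 ≈ -0.64038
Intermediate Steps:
Z = -68545 (Z = 7 - 68552 = -68545)
(-137185 + j(-257))/(Z + 283171) = (-137185 - 257)/(-68545 + 283171) = -137442/214626 = -137442*1/214626 = -22907/35771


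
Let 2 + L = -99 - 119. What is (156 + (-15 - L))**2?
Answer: 130321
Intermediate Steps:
L = -220 (L = -2 + (-99 - 119) = -2 - 218 = -220)
(156 + (-15 - L))**2 = (156 + (-15 - 1*(-220)))**2 = (156 + (-15 + 220))**2 = (156 + 205)**2 = 361**2 = 130321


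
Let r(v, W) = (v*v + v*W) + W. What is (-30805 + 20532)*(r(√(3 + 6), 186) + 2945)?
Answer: -37989554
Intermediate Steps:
r(v, W) = W + v² + W*v (r(v, W) = (v² + W*v) + W = W + v² + W*v)
(-30805 + 20532)*(r(√(3 + 6), 186) + 2945) = (-30805 + 20532)*((186 + (√(3 + 6))² + 186*√(3 + 6)) + 2945) = -10273*((186 + (√9)² + 186*√9) + 2945) = -10273*((186 + 3² + 186*3) + 2945) = -10273*((186 + 9 + 558) + 2945) = -10273*(753 + 2945) = -10273*3698 = -37989554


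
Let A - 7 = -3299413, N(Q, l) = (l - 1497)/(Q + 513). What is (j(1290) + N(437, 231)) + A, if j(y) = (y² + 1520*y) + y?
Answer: 155221767/475 ≈ 3.2678e+5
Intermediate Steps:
N(Q, l) = (-1497 + l)/(513 + Q)
j(y) = y² + 1521*y
A = -3299406 (A = 7 - 3299413 = -3299406)
(j(1290) + N(437, 231)) + A = (1290*(1521 + 1290) + (-1497 + 231)/(513 + 437)) - 3299406 = (1290*2811 - 1266/950) - 3299406 = (3626190 + (1/950)*(-1266)) - 3299406 = (3626190 - 633/475) - 3299406 = 1722439617/475 - 3299406 = 155221767/475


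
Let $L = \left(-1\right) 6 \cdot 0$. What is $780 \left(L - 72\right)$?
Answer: $-56160$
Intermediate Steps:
$L = 0$ ($L = \left(-6\right) 0 = 0$)
$780 \left(L - 72\right) = 780 \left(0 - 72\right) = 780 \left(-72\right) = -56160$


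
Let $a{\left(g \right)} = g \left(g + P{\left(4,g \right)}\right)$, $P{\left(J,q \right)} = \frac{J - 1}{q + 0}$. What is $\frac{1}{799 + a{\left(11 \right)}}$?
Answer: $\frac{1}{923} \approx 0.0010834$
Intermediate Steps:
$P{\left(J,q \right)} = \frac{-1 + J}{q}$
$a{\left(g \right)} = g \left(g + \frac{3}{g}\right)$ ($a{\left(g \right)} = g \left(g + \frac{-1 + 4}{g}\right) = g \left(g + \frac{1}{g} 3\right) = g \left(g + \frac{3}{g}\right)$)
$\frac{1}{799 + a{\left(11 \right)}} = \frac{1}{799 + \left(3 + 11^{2}\right)} = \frac{1}{799 + \left(3 + 121\right)} = \frac{1}{799 + 124} = \frac{1}{923}$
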